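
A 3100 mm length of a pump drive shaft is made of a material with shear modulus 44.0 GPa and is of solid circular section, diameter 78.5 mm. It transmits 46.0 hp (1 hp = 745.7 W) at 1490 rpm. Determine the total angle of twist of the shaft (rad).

0.00415 rad

ω = 2π·1490/60 = 156.0 rad/s, so T = P/ω = 46.0×745.7 / 156.0 = 219.8 N·m.
J = πd⁴/32 = π(0.0785)⁴/32 = 3.728×10^-6 m⁴.
θ = T·L/(G·J) = 219.8 × 3.10 / (44.0×10⁹ × 3.728×10^-6) = 4.155×10^-3 rad.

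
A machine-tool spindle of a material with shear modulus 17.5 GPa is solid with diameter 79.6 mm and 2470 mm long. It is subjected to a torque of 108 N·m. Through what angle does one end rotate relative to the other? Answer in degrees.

0.222°

J = πd⁴/32 = π(0.0796)⁴/32 = 3.941×10^-6 m⁴.
θ = T·L/(G·J) = 108.0 × 2.47 / (17.5×10⁹ × 3.941×10^-6) = 3.868×10^-3 rad.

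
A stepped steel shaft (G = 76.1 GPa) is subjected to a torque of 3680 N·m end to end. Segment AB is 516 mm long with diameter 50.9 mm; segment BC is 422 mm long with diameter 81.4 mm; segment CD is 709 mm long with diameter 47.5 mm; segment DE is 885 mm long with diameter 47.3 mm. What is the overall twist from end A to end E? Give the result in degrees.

J_AB = π(0.0509)⁴/32 = 6.59×10^-7 m⁴; J_BC = π(0.0814)⁴/32 = 4.31×10^-6 m⁴; J_CD = π(0.0475)⁴/32 = 5.00×10^-7 m⁴; J_DE = π(0.0473)⁴/32 = 4.91×10^-7 m⁴.
θ = (T/G)·Σ L_i/J_i = (3680/76.1×10⁹)·(0.516/6.59×10^-7 + 0.422/4.31×10^-6 + 0.709/5.00×10^-7 + 0.885/4.91×10^-7) = 0.1983 rad.

11.4°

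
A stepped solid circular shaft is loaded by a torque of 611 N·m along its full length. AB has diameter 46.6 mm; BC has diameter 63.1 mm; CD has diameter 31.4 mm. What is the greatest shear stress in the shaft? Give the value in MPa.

Under the same torque, τ_max = 16T/(πd³) is largest where d is smallest — segment CD (d = 31.4 mm).
τ_max = 16·611.0/(π·(0.0314)³) = 1.005×10^8 Pa.

101 MPa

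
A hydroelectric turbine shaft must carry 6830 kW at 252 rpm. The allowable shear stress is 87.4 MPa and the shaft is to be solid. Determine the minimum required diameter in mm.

247 mm

ω = 2π·252/60 = 26.39 rad/s, so T = P/ω = 6830×10³ / 26.39 = 258800 N·m.
For a solid shaft τ_max = 16T/(πd³), so d = (16T/(π τ_allow))^(1/3) = (16·258800/(π·8.74×10^7))^(1/3) = 0.2471 m.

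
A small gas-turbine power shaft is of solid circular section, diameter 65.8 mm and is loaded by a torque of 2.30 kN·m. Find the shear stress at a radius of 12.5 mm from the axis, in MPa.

J = πd⁴/32 = π(0.0658)⁴/32 = 1.840×10^-6 m⁴.
Shear stress varies linearly with radius: τ = T·r/J = 2300 × 0.0125 / 1.840×10^-6 = 1.562×10^7 Pa.

15.6 MPa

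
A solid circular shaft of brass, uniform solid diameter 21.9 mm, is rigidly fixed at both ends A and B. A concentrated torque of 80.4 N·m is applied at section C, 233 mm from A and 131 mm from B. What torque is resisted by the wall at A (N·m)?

With uniform GJ and both ends fixed, compatibility θ_AC = θ_CB gives T_A·a = T_B·b, together with T_A + T_B = T₀.
T_A = T₀·b/(a+b) = 80.40·131/364.0 = 28.94 N·m; T_B = 51.46 N·m.

28.9 N·m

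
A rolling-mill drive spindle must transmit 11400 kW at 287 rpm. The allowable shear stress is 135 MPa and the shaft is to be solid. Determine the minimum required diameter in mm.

243 mm

ω = 2π·287/60 = 30.05 rad/s, so T = P/ω = 11400×10³ / 30.05 = 379300 N·m.
For a solid shaft τ_max = 16T/(πd³), so d = (16T/(π τ_allow))^(1/3) = (16·379300/(π·1.35×10^8))^(1/3) = 0.2428 m.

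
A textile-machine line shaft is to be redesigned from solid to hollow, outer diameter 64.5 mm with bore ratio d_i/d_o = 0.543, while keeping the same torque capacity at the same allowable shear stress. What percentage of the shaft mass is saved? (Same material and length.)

Equal τ_max and T ⇒ the solid shaft needs d_s³ = d_o³(1−k⁴), so d_s = 64.5·(1−0.543⁴)^(1/3) = 62.57 mm.
Area ratio A_h/A_s = d_o²(1−k²)/d_s² = (1−k²)/(1−k⁴)^(2/3) = 0.7492.
Mass saving = 1 − 0.7492 = 25.1 %.

25.1 %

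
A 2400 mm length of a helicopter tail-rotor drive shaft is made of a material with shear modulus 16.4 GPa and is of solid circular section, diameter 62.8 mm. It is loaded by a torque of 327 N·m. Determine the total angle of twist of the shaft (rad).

J = πd⁴/32 = π(0.0628)⁴/32 = 1.527×10^-6 m⁴.
θ = T·L/(G·J) = 327.0 × 2.40 / (16.4×10⁹ × 1.527×10^-6) = 0.03134 rad.

0.0313 rad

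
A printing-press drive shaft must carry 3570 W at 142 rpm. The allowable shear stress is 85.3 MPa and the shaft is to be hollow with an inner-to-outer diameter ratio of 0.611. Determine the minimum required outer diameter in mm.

25.5 mm

ω = 2π·142/60 = 14.87 rad/s, so T = P/ω = 3570 / 14.87 = 240.1 N·m.
For a hollow shaft with d_i/d_o = 0.611: τ_max = 16T/(π d_o³ (1−k⁴)), so d_o = [16T/(π τ_allow (1−k⁴))]^(1/3) = [16·240.1/(π·8.53×10^7·0.8606)]^(1/3) = 0.02554 m.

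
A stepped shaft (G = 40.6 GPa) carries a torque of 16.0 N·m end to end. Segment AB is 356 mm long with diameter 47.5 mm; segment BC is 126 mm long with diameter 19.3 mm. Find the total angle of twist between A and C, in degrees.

J_AB = π(0.0475)⁴/32 = 5.00×10^-7 m⁴; J_BC = π(0.0193)⁴/32 = 1.36×10^-8 m⁴.
θ = (T/G)·Σ L_i/J_i = (16.00/40.6×10⁹)·(0.356/5.00×10^-7 + 0.126/1.36×10^-8) = 3.926×10^-3 rad.

0.225°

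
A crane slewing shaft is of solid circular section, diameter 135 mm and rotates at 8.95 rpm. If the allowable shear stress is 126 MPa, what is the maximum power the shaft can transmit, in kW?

57.0 kW

J = πd⁴/32 = π(0.135)⁴/32 = 3.261×10^-5 m⁴.
T_max = τ_allow·J/r = 1.26×10^8 × 3.261×10^-5 / 0.0675 = 60870 N·m.
ω = 2π·8.95/60 = 0.9372 rad/s, so P_max = T_max·ω = 5.705×10^4 W.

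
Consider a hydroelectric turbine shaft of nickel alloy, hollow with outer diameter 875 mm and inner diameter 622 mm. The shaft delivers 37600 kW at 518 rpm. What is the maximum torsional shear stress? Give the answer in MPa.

ω = 2π·518/60 = 54.24 rad/s, so T = P/ω = 37600×10³ / 54.24 = 693200 N·m.
J = π(d_o⁴ − d_i⁴)/32 = π(0.875⁴ − 0.622⁴)/32 = 0.04285 m⁴.
τ_max = T·r/J = 693200 × 0.438 / 0.04285 = 7.077×10^6 Pa.

7.08 MPa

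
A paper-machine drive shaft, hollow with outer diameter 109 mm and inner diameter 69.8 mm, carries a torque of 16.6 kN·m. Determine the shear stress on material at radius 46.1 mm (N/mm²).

J = π(d_o⁴ − d_i⁴)/32 = π(0.109⁴ − 0.0698⁴)/32 = 1.153×10^-5 m⁴.
Shear stress varies linearly with radius: τ = T·r/J = 16600 × 0.0461 / 1.153×10^-5 = 6.638×10^7 Pa.

66.4 N/mm²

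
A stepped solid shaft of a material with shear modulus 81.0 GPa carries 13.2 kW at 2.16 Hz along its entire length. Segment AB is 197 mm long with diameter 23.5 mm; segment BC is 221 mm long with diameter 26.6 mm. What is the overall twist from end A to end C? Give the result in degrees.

7.62°

ω = 2π·2.16 = 13.57 rad/s, so T = P/ω = 13.2×10³ / 13.57 = 972.6 N·m.
J_AB = π(0.0235)⁴/32 = 2.99×10^-8 m⁴; J_BC = π(0.0266)⁴/32 = 4.92×10^-8 m⁴.
θ = (T/G)·Σ L_i/J_i = (972.6/81.0×10⁹)·(0.197/2.99×10^-8 + 0.221/4.92×10^-8) = 0.1330 rad.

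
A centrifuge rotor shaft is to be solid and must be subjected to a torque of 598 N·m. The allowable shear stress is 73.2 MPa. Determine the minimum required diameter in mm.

34.7 mm

For a solid shaft τ_max = 16T/(πd³), so d = (16T/(π τ_allow))^(1/3) = (16·598.0/(π·7.32×10^7))^(1/3) = 0.03465 m.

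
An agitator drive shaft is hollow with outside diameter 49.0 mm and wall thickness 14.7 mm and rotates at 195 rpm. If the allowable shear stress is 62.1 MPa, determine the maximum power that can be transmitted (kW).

28.5 kW

J = π(d_o⁴ − d_i⁴)/32 = π(0.0490⁴ − 0.0196⁴)/32 = 5.515×10^-7 m⁴.
T_max = τ_allow·J/r = 6.21×10^7 × 5.515×10^-7 / 0.0245 = 1398 N·m.
ω = 2π·195/60 = 20.42 rad/s, so P_max = T_max·ω = 2.854×10^4 W.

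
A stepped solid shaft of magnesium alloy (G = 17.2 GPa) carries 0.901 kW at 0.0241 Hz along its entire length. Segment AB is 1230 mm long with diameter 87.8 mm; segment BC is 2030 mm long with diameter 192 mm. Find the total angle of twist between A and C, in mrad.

78.2 mrad

ω = 2π·0.0241 = 0.1514 rad/s, so T = P/ω = 0.901×10³ / 0.1514 = 5950 N·m.
J_AB = π(0.0878)⁴/32 = 5.83×10^-6 m⁴; J_BC = π(0.192)⁴/32 = 1.33×10^-4 m⁴.
θ = (T/G)·Σ L_i/J_i = (5950/17.2×10⁹)·(1.23/5.83×10^-6 + 2.03/1.33×10^-4) = 0.07820 rad.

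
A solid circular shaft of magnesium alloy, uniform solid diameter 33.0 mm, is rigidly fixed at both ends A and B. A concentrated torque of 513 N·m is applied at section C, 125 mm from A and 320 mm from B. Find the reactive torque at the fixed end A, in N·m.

369 N·m

With uniform GJ and both ends fixed, compatibility θ_AC = θ_CB gives T_A·a = T_B·b, together with T_A + T_B = T₀.
T_A = T₀·b/(a+b) = 513.0·320/445.0 = 368.9 N·m; T_B = 144.1 N·m.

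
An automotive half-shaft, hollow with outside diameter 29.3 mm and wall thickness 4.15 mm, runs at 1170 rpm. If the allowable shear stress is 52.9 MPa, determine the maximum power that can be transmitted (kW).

23.6 kW

J = π(d_o⁴ − d_i⁴)/32 = π(0.0293⁴ − 0.0210⁴)/32 = 5.326×10^-8 m⁴.
T_max = τ_allow·J/r = 5.29×10^7 × 5.326×10^-8 / 0.0146 = 192.3 N·m.
ω = 2π·1170/60 = 122.5 rad/s, so P_max = T_max·ω = 2.356×10^4 W.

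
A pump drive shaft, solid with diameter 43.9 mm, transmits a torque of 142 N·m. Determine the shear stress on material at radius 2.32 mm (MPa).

J = πd⁴/32 = π(0.0439)⁴/32 = 3.646×10^-7 m⁴.
Shear stress varies linearly with radius: τ = T·r/J = 142.0 × 0.00232 / 3.646×10^-7 = 9.035×10^5 Pa.

0.903 MPa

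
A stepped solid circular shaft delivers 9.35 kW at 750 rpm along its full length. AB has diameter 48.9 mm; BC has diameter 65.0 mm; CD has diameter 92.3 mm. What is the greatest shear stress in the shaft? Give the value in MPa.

5.19 MPa

ω = 2π·750/60 = 78.54 rad/s, so T = P/ω = 9.35×10³ / 78.54 = 119.0 N·m.
Under the same torque, τ_max = 16T/(πd³) is largest where d is smallest — segment AB (d = 48.9 mm).
τ_max = 16·119.0/(π·(0.0489)³) = 5.185×10^6 Pa.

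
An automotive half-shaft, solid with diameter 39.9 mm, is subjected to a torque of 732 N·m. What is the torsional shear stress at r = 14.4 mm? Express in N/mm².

J = πd⁴/32 = π(0.0399)⁴/32 = 2.488×10^-7 m⁴.
Shear stress varies linearly with radius: τ = T·r/J = 732.0 × 0.0144 / 2.488×10^-7 = 4.236×10^7 Pa.

42.4 N/mm²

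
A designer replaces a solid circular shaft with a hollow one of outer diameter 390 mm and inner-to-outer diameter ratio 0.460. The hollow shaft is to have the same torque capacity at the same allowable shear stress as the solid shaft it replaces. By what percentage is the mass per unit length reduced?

Equal τ_max and T ⇒ the solid shaft needs d_s³ = d_o³(1−k⁴), so d_s = 390·(1−0.460⁴)^(1/3) = 384.1 mm.
Area ratio A_h/A_s = d_o²(1−k²)/d_s² = (1−k²)/(1−k⁴)^(2/3) = 0.8128.
Mass saving = 1 − 0.8128 = 18.7 %.

18.7 %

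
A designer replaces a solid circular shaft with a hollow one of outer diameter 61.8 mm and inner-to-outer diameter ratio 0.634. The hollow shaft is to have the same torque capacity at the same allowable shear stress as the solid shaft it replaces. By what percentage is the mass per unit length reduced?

Equal τ_max and T ⇒ the solid shaft needs d_s³ = d_o³(1−k⁴), so d_s = 61.8·(1−0.634⁴)^(1/3) = 58.27 mm.
Area ratio A_h/A_s = d_o²(1−k²)/d_s² = (1−k²)/(1−k⁴)^(2/3) = 0.6726.
Mass saving = 1 − 0.6726 = 32.7 %.

32.7 %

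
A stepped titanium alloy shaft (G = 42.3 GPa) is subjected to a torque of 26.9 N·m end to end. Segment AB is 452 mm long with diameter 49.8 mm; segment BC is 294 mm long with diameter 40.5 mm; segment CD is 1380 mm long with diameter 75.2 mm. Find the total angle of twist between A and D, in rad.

J_AB = π(0.0498)⁴/32 = 6.04×10^-7 m⁴; J_BC = π(0.0405)⁴/32 = 2.64×10^-7 m⁴; J_CD = π(0.0752)⁴/32 = 3.14×10^-6 m⁴.
θ = (T/G)·Σ L_i/J_i = (26.90/42.3×10⁹)·(0.452/6.04×10^-7 + 0.294/2.64×10^-7 + 1.38/3.14×10^-6) = 1.463×10^-3 rad.

0.00146 rad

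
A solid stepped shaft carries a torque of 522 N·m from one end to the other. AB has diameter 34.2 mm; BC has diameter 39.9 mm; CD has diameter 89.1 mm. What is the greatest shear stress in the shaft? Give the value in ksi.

Under the same torque, τ_max = 16T/(πd³) is largest where d is smallest — segment AB (d = 34.2 mm).
τ_max = 16·522.0/(π·(0.0342)³) = 6.646×10^7 Pa.

9.64 ksi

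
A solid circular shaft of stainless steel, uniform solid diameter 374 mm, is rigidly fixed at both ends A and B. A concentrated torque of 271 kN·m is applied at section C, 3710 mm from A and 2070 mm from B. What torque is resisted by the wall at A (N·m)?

97100 N·m

With uniform GJ and both ends fixed, compatibility θ_AC = θ_CB gives T_A·a = T_B·b, together with T_A + T_B = T₀.
T_A = T₀·b/(a+b) = 271000·2070/5780 = 97050 N·m; T_B = 173900 N·m.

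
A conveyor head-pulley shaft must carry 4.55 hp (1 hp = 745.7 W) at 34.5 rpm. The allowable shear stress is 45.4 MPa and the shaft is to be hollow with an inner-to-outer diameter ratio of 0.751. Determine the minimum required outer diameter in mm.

ω = 2π·34.5/60 = 3.613 rad/s, so T = P/ω = 4.55×745.7 / 3.613 = 939.1 N·m.
For a hollow shaft with d_i/d_o = 0.751: τ_max = 16T/(π d_o³ (1−k⁴)), so d_o = [16T/(π τ_allow (1−k⁴))]^(1/3) = [16·939.1/(π·4.54×10^7·0.6819)]^(1/3) = 0.05366 m.

53.7 mm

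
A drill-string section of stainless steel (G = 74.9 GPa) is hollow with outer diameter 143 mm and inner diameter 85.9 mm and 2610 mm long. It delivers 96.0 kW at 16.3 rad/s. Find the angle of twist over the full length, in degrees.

ω = 16.3 rad/s, so T = P/ω = 96.0×10³ / 16.30 = 5890 N·m.
J = π(d_o⁴ − d_i⁴)/32 = π(0.143⁴ − 0.0859⁴)/32 = 3.571×10^-5 m⁴.
θ = T·L/(G·J) = 5890 × 2.61 / (74.9×10⁹ × 3.571×10^-5) = 5.748×10^-3 rad.

0.329°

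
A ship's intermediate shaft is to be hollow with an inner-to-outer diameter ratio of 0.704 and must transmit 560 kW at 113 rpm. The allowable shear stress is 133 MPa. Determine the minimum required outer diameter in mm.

ω = 2π·113/60 = 11.83 rad/s, so T = P/ω = 560×10³ / 11.83 = 47320 N·m.
For a hollow shaft with d_i/d_o = 0.704: τ_max = 16T/(π d_o³ (1−k⁴)), so d_o = [16T/(π τ_allow (1−k⁴))]^(1/3) = [16·47320/(π·1.33×10^8·0.7544)]^(1/3) = 0.1339 m.

134 mm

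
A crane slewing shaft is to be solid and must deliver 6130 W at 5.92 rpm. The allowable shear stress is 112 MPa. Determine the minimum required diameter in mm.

76.6 mm

ω = 2π·5.92/60 = 0.6199 rad/s, so T = P/ω = 6130 / 0.6199 = 9888 N·m.
For a solid shaft τ_max = 16T/(πd³), so d = (16T/(π τ_allow))^(1/3) = (16·9888/(π·1.12×10^8))^(1/3) = 0.07661 m.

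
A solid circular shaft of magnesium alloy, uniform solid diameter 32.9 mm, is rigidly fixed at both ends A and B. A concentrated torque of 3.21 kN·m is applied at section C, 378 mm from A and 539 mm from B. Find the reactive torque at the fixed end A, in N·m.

With uniform GJ and both ends fixed, compatibility θ_AC = θ_CB gives T_A·a = T_B·b, together with T_A + T_B = T₀.
T_A = T₀·b/(a+b) = 3210·539/917.0 = 1887 N·m; T_B = 1323 N·m.

1890 N·m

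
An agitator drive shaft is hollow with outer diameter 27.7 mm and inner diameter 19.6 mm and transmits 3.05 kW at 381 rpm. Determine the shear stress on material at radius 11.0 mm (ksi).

ω = 2π·381/60 = 39.90 rad/s, so T = P/ω = 3.05×10³ / 39.90 = 76.44 N·m.
J = π(d_o⁴ − d_i⁴)/32 = π(0.0277⁴ − 0.0196⁴)/32 = 4.331×10^-8 m⁴.
Shear stress varies linearly with radius: τ = T·r/J = 76.44 × 0.0110 / 4.331×10^-8 = 1.942×10^7 Pa.

2.82 ksi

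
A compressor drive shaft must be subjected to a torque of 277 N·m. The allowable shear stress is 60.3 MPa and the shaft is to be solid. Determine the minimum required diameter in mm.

28.6 mm

For a solid shaft τ_max = 16T/(πd³), so d = (16T/(π τ_allow))^(1/3) = (16·277.0/(π·6.03×10^7))^(1/3) = 0.02860 m.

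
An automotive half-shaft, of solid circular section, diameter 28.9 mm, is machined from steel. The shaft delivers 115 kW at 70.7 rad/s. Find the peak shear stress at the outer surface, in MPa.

343 MPa

ω = 70.7 rad/s, so T = P/ω = 115×10³ / 70.70 = 1627 N·m.
J = πd⁴/32 = π(0.0289)⁴/32 = 6.848×10^-8 m⁴.
τ_max = T·r/J = 1627 × 0.0144 / 6.848×10^-8 = 3.432×10^8 Pa.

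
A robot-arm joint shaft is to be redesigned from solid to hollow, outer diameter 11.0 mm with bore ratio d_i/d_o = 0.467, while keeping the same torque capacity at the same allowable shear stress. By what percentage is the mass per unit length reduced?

19.2 %

Equal τ_max and T ⇒ the solid shaft needs d_s³ = d_o³(1−k⁴), so d_s = 11.0·(1−0.467⁴)^(1/3) = 10.82 mm.
Area ratio A_h/A_s = d_o²(1−k²)/d_s² = (1−k²)/(1−k⁴)^(2/3) = 0.8077.
Mass saving = 1 − 0.8077 = 19.2 %.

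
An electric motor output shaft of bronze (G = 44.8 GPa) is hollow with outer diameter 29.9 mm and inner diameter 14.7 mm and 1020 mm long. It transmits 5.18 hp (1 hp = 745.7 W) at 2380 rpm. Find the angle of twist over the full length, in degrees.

0.274°

ω = 2π·2380/60 = 249.2 rad/s, so T = P/ω = 5.18×745.7 / 249.2 = 15.50 N·m.
J = π(d_o⁴ − d_i⁴)/32 = π(0.0299⁴ − 0.0147⁴)/32 = 7.388×10^-8 m⁴.
θ = T·L/(G·J) = 15.50 × 1.02 / (44.8×10⁹ × 7.388×10^-8) = 4.776×10^-3 rad.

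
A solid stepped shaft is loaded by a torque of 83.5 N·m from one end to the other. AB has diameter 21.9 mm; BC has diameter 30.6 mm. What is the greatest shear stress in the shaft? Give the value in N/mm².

Under the same torque, τ_max = 16T/(πd³) is largest where d is smallest — segment AB (d = 21.9 mm).
τ_max = 16·83.50/(π·(0.0219)³) = 4.049×10^7 Pa.

40.5 N/mm²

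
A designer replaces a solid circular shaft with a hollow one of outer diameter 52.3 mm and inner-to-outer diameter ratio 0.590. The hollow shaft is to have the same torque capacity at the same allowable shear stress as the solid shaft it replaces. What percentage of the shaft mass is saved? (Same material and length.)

28.9 %

Equal τ_max and T ⇒ the solid shaft needs d_s³ = d_o³(1−k⁴), so d_s = 52.3·(1−0.590⁴)^(1/3) = 50.10 mm.
Area ratio A_h/A_s = d_o²(1−k²)/d_s² = (1−k²)/(1−k⁴)^(2/3) = 0.7105.
Mass saving = 1 − 0.7105 = 28.9 %.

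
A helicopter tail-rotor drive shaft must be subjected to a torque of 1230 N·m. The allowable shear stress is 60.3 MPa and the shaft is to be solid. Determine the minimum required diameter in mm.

47.0 mm

For a solid shaft τ_max = 16T/(πd³), so d = (16T/(π τ_allow))^(1/3) = (16·1230/(π·6.03×10^7))^(1/3) = 0.04701 m.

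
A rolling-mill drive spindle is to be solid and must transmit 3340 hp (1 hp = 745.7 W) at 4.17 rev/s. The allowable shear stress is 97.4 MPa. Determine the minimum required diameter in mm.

ω = 2π·4.17 = 26.20 rad/s, so T = P/ω = 3340×745.7 / 26.20 = 95060 N·m.
For a solid shaft τ_max = 16T/(πd³), so d = (16T/(π τ_allow))^(1/3) = (16·95060/(π·9.74×10^7))^(1/3) = 0.1707 m.

171 mm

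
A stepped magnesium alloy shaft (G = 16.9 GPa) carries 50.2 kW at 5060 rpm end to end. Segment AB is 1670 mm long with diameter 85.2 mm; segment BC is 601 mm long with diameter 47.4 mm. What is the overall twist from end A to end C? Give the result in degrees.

0.493°

ω = 2π·5060/60 = 529.9 rad/s, so T = P/ω = 50.2×10³ / 529.9 = 94.74 N·m.
J_AB = π(0.0852)⁴/32 = 5.17×10^-6 m⁴; J_BC = π(0.0474)⁴/32 = 4.96×10^-7 m⁴.
θ = (T/G)·Σ L_i/J_i = (94.74/16.9×10⁹)·(1.67/5.17×10^-6 + 0.601/4.96×10^-7) = 8.608×10^-3 rad.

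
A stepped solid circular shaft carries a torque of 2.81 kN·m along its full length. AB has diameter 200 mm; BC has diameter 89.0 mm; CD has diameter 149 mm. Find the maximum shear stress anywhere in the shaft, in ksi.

Under the same torque, τ_max = 16T/(πd³) is largest where d is smallest — segment BC (d = 89.0 mm).
τ_max = 16·2810/(π·(0.0890)³) = 2.030×10^7 Pa.

2.94 ksi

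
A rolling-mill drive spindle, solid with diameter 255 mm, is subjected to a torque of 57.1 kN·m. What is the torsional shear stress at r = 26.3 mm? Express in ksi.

0.525 ksi

J = πd⁴/32 = π(0.255)⁴/32 = 4.151×10^-4 m⁴.
Shear stress varies linearly with radius: τ = T·r/J = 57100 × 0.0263 / 4.151×10^-4 = 3.618×10^6 Pa.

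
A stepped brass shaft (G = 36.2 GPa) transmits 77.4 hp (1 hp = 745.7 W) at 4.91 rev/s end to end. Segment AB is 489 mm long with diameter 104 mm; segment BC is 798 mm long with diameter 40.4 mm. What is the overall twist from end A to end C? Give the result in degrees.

ω = 2π·4.91 = 30.85 rad/s, so T = P/ω = 77.4×745.7 / 30.85 = 1871 N·m.
J_AB = π(0.104)⁴/32 = 1.15×10^-5 m⁴; J_BC = π(0.0404)⁴/32 = 2.62×10^-7 m⁴.
θ = (T/G)·Σ L_i/J_i = (1871/36.2×10⁹)·(0.489/1.15×10^-5 + 0.798/2.62×10^-7) = 0.1599 rad.

9.16°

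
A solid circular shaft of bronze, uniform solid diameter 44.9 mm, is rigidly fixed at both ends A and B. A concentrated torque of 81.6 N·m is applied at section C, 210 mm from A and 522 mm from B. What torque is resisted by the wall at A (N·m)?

58.2 N·m

With uniform GJ and both ends fixed, compatibility θ_AC = θ_CB gives T_A·a = T_B·b, together with T_A + T_B = T₀.
T_A = T₀·b/(a+b) = 81.60·522/732.0 = 58.19 N·m; T_B = 23.41 N·m.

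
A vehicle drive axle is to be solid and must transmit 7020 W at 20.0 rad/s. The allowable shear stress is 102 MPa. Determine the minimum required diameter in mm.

26.0 mm

ω = 20.0 rad/s, so T = P/ω = 7020 / 20.00 = 351.0 N·m.
For a solid shaft τ_max = 16T/(πd³), so d = (16T/(π τ_allow))^(1/3) = (16·351.0/(π·1.02×10^8))^(1/3) = 0.02598 m.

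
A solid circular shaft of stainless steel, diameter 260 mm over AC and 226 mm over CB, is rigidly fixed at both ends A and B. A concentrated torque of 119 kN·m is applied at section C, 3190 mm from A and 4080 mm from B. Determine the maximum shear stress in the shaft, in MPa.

Compatibility: T_A·a/J_AC = T_B·b/J_CB with T_A + T_B = T₀.
J_AC = 4.49×10^-4 m⁴, J_CB = 2.56×10^-4 m⁴, so T_A = T₀·(J_AC/a)/((J_AC/a)+(J_CB/b)) = 82280 N·m, T_B = 36720 N·m.
τ in each portion: τ_AC = 2.38×10^7 Pa, τ_CB = 1.62×10^7 Pa; maximum is in AC.
τ_max = T_AC·r/J = 82280·0.130/4.49×10^-4 = 2.384×10^7 Pa.

23.8 MPa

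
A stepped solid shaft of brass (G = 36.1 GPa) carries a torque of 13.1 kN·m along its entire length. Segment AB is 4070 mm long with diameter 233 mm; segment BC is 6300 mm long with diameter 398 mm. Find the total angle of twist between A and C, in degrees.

0.346°

J_AB = π(0.233)⁴/32 = 2.89×10^-4 m⁴; J_BC = π(0.398)⁴/32 = 2.46×10^-3 m⁴.
θ = (T/G)·Σ L_i/J_i = (13100/36.1×10⁹)·(4.07/2.89×10^-4 + 6.30/2.46×10^-3) = 6.032×10^-3 rad.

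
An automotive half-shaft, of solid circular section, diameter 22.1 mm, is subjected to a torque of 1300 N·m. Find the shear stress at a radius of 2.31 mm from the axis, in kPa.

J = πd⁴/32 = π(0.0221)⁴/32 = 2.342×10^-8 m⁴.
Shear stress varies linearly with radius: τ = T·r/J = 1300 × 0.00231 / 2.342×10^-8 = 1.282×10^8 Pa.

128000 kPa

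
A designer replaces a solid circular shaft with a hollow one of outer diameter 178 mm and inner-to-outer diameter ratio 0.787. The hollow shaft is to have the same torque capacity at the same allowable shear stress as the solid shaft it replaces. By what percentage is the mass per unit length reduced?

47.4 %

Equal τ_max and T ⇒ the solid shaft needs d_s³ = d_o³(1−k⁴), so d_s = 178·(1−0.787⁴)^(1/3) = 151.5 mm.
Area ratio A_h/A_s = d_o²(1−k²)/d_s² = (1−k²)/(1−k⁴)^(2/3) = 0.5255.
Mass saving = 1 − 0.5255 = 47.4 %.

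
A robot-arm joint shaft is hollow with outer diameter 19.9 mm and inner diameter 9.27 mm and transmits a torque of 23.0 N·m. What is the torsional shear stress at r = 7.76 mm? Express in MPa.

12.2 MPa

J = π(d_o⁴ − d_i⁴)/32 = π(0.0199⁴ − 0.00927⁴)/32 = 1.467×10^-8 m⁴.
Shear stress varies linearly with radius: τ = T·r/J = 23.00 × 0.00776 / 1.467×10^-8 = 1.217×10^7 Pa.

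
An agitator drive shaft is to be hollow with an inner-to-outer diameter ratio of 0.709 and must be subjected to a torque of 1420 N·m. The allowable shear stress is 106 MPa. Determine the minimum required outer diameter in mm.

45.0 mm

For a hollow shaft with d_i/d_o = 0.709: τ_max = 16T/(π d_o³ (1−k⁴)), so d_o = [16T/(π τ_allow (1−k⁴))]^(1/3) = [16·1420/(π·1.06×10^8·0.7473)]^(1/3) = 0.04503 m.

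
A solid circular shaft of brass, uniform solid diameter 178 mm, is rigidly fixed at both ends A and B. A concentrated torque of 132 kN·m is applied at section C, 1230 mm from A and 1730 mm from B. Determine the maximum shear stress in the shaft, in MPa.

With uniform GJ and both ends fixed, compatibility θ_AC = θ_CB gives T_A·a = T_B·b, together with T_A + T_B = T₀.
T_A = T₀·b/(a+b) = 132000·1730/2960 = 77150 N·m; T_B = 54850 N·m.
τ in each portion: τ_AC = 6.97×10^7 Pa, τ_CB = 4.95×10^7 Pa; maximum is in AC.
τ_max = T_AC·r/J = 77150·0.0890/9.86×10^-5 = 6.967×10^7 Pa.

69.7 MPa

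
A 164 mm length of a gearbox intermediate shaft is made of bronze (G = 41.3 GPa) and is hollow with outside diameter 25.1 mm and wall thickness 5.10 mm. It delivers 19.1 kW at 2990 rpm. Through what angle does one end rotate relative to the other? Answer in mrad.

7.10 mrad

ω = 2π·2990/60 = 313.1 rad/s, so T = P/ω = 19.1×10³ / 313.1 = 61.00 N·m.
J = π(d_o⁴ − d_i⁴)/32 = π(0.0251⁴ − 0.0149⁴)/32 = 3.413×10^-8 m⁴.
θ = T·L/(G·J) = 61.00 × 0.164 / (41.3×10⁹ × 3.413×10^-8) = 7.098×10^-3 rad.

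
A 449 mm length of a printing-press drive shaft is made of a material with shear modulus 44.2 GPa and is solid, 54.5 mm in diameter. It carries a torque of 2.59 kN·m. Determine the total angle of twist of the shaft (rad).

0.0304 rad

J = πd⁴/32 = π(0.0545)⁴/32 = 8.661×10^-7 m⁴.
θ = T·L/(G·J) = 2590 × 0.449 / (44.2×10⁹ × 8.661×10^-7) = 0.03038 rad.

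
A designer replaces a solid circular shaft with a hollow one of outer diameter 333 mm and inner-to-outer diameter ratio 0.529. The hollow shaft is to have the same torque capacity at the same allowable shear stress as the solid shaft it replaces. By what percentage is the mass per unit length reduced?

Equal τ_max and T ⇒ the solid shaft needs d_s³ = d_o³(1−k⁴), so d_s = 333·(1−0.529⁴)^(1/3) = 324.1 mm.
Area ratio A_h/A_s = d_o²(1−k²)/d_s² = (1−k²)/(1−k⁴)^(2/3) = 0.7604.
Mass saving = 1 − 0.7604 = 24.0 %.

24.0 %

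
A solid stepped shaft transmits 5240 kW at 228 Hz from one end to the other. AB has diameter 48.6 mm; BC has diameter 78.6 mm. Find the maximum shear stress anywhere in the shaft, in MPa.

162 MPa

ω = 2π·228 = 1433 rad/s, so T = P/ω = 5240×10³ / 1433 = 3658 N·m.
Under the same torque, τ_max = 16T/(πd³) is largest where d is smallest — segment AB (d = 48.6 mm).
τ_max = 16·3658/(π·(0.0486)³) = 1.623×10^8 Pa.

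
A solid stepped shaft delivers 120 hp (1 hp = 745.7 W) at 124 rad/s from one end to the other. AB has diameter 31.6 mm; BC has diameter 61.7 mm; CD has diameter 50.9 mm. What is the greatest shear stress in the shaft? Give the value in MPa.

ω = 124 rad/s, so T = P/ω = 120×745.7 / 124.0 = 721.6 N·m.
Under the same torque, τ_max = 16T/(πd³) is largest where d is smallest — segment AB (d = 31.6 mm).
τ_max = 16·721.6/(π·(0.0316)³) = 1.165×10^8 Pa.

116 MPa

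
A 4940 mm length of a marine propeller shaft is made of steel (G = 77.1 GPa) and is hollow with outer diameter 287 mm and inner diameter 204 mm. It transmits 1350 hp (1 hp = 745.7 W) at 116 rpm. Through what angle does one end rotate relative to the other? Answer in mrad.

ω = 2π·116/60 = 12.15 rad/s, so T = P/ω = 1350×745.7 / 12.15 = 82870 N·m.
J = π(d_o⁴ − d_i⁴)/32 = π(0.287⁴ − 0.204⁴)/32 = 4.961×10^-4 m⁴.
θ = T·L/(G·J) = 82870 × 4.94 / (77.1×10⁹ × 4.961×10^-4) = 0.01070 rad.

10.7 mrad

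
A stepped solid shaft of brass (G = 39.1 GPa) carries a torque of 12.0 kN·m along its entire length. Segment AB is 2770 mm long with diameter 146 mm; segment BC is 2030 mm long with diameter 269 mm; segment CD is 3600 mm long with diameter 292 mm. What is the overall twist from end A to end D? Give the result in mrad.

21.8 mrad

J_AB = π(0.146)⁴/32 = 4.46×10^-5 m⁴; J_BC = π(0.269)⁴/32 = 5.14×10^-4 m⁴; J_CD = π(0.292)⁴/32 = 7.14×10^-4 m⁴.
θ = (T/G)·Σ L_i/J_i = (12000/39.1×10⁹)·(2.77/4.46×10^-5 + 2.03/5.14×10^-4 + 3.60/7.14×10^-4) = 0.02182 rad.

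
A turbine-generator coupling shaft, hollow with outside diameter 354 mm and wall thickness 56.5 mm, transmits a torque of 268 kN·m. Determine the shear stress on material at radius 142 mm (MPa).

J = π(d_o⁴ − d_i⁴)/32 = π(0.354⁴ − 0.241⁴)/32 = 1.211×10^-3 m⁴.
Shear stress varies linearly with radius: τ = T·r/J = 268000 × 0.142 / 1.211×10^-3 = 3.144×10^7 Pa.

31.4 MPa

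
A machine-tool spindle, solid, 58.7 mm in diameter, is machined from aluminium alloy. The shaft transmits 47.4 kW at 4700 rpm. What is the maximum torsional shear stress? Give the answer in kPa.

2420 kPa

ω = 2π·4700/60 = 492.2 rad/s, so T = P/ω = 47.4×10³ / 492.2 = 96.31 N·m.
J = πd⁴/32 = π(0.0587)⁴/32 = 1.166×10^-6 m⁴.
τ_max = T·r/J = 96.31 × 0.0294 / 1.166×10^-6 = 2.425×10^6 Pa.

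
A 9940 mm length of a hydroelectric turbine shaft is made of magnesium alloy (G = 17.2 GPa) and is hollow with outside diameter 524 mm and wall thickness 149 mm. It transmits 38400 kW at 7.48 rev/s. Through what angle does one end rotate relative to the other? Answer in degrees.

3.79°

ω = 2π·7.48 = 47.00 rad/s, so T = P/ω = 38400×10³ / 47.00 = 817100 N·m.
J = π(d_o⁴ − d_i⁴)/32 = π(0.524⁴ − 0.226⁴)/32 = 7.145×10^-3 m⁴.
θ = T·L/(G·J) = 817100 × 9.94 / (17.2×10⁹ × 7.145×10^-3) = 0.06608 rad.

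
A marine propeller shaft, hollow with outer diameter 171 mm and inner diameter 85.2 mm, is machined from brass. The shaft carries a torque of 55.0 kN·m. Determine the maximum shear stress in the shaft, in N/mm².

59.7 N/mm²

J = π(d_o⁴ − d_i⁴)/32 = π(0.171⁴ − 0.0852⁴)/32 = 7.877×10^-5 m⁴.
τ_max = T·r/J = 55000 × 0.0855 / 7.877×10^-5 = 5.970×10^7 Pa.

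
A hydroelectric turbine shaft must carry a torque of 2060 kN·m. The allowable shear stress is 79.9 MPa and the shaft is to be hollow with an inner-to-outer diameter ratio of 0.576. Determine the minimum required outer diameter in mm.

528 mm

For a hollow shaft with d_i/d_o = 0.576: τ_max = 16T/(π d_o³ (1−k⁴)), so d_o = [16T/(π τ_allow (1−k⁴))]^(1/3) = [16·2.060e6/(π·7.99×10^7·0.8899)]^(1/3) = 0.5284 m.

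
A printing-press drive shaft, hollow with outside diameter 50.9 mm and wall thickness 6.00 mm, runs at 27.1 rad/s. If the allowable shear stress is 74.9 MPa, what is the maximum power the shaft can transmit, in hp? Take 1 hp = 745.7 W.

46.4 hp

J = π(d_o⁴ − d_i⁴)/32 = π(0.0509⁴ − 0.0389⁴)/32 = 4.342×10^-7 m⁴.
T_max = τ_allow·J/r = 7.49×10^7 × 4.342×10^-7 / 0.0255 = 1278 N·m.
ω = 27.1 rad/s, so P_max = T_max·ω = 3.463×10^4 W.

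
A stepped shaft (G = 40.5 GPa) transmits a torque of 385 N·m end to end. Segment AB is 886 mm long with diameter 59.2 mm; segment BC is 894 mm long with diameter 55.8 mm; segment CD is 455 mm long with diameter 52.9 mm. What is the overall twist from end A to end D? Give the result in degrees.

1.23°

J_AB = π(0.0592)⁴/32 = 1.21×10^-6 m⁴; J_BC = π(0.0558)⁴/32 = 9.52×10^-7 m⁴; J_CD = π(0.0529)⁴/32 = 7.69×10^-7 m⁴.
θ = (T/G)·Σ L_i/J_i = (385.0/40.5×10⁹)·(0.886/1.21×10^-6 + 0.894/9.52×10^-7 + 0.455/7.69×10^-7) = 0.02154 rad.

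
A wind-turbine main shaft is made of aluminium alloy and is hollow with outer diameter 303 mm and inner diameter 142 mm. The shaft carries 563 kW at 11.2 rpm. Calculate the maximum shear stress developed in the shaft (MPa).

ω = 2π·11.2/60 = 1.173 rad/s, so T = P/ω = 563×10³ / 1.173 = 480000 N·m.
J = π(d_o⁴ − d_i⁴)/32 = π(0.303⁴ − 0.142⁴)/32 = 7.876×10^-4 m⁴.
τ_max = T·r/J = 480000 × 0.151 / 7.876×10^-4 = 9.234×10^7 Pa.

92.3 MPa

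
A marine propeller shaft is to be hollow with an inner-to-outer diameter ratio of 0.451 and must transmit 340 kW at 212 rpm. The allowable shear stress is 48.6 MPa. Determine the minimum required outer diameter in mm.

ω = 2π·212/60 = 22.20 rad/s, so T = P/ω = 340×10³ / 22.20 = 15310 N·m.
For a hollow shaft with d_i/d_o = 0.451: τ_max = 16T/(π d_o³ (1−k⁴)), so d_o = [16T/(π τ_allow (1−k⁴))]^(1/3) = [16·15310/(π·4.86×10^7·0.9586)]^(1/3) = 0.1187 m.

119 mm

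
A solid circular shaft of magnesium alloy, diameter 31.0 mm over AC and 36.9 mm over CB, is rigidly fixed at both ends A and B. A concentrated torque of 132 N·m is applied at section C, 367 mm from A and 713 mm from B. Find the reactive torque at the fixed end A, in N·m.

64.9 N·m

Compatibility: T_A·a/J_AC = T_B·b/J_CB with T_A + T_B = T₀.
J_AC = 9.07×10^-8 m⁴, J_CB = 1.82×10^-7 m⁴, so T_A = T₀·(J_AC/a)/((J_AC/a)+(J_CB/b)) = 64.92 N·m, T_B = 67.08 N·m.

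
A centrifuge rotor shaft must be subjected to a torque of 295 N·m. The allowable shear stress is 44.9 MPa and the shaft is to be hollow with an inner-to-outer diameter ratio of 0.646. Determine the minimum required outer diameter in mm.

34.3 mm

For a hollow shaft with d_i/d_o = 0.646: τ_max = 16T/(π d_o³ (1−k⁴)), so d_o = [16T/(π τ_allow (1−k⁴))]^(1/3) = [16·295.0/(π·4.49×10^7·0.8258)]^(1/3) = 0.03435 m.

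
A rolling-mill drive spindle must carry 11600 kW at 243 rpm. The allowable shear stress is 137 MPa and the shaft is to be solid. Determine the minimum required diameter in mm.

257 mm

ω = 2π·243/60 = 25.45 rad/s, so T = P/ω = 11600×10³ / 25.45 = 455900 N·m.
For a solid shaft τ_max = 16T/(πd³), so d = (16T/(π τ_allow))^(1/3) = (16·455900/(π·1.37×10^8))^(1/3) = 0.2569 m.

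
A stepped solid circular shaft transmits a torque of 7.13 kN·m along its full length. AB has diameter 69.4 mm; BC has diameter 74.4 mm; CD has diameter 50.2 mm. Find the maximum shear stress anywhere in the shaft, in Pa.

2.87e8 Pa

Under the same torque, τ_max = 16T/(πd³) is largest where d is smallest — segment CD (d = 50.2 mm).
τ_max = 16·7130/(π·(0.0502)³) = 2.870×10^8 Pa.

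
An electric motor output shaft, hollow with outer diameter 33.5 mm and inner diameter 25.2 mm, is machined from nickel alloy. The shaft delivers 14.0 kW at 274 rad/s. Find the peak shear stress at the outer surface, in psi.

1480 psi

ω = 274 rad/s, so T = P/ω = 14.0×10³ / 274.0 = 51.09 N·m.
J = π(d_o⁴ − d_i⁴)/32 = π(0.0335⁴ − 0.0252⁴)/32 = 8.405×10^-8 m⁴.
τ_max = T·r/J = 51.09 × 0.0168 / 8.405×10^-8 = 1.018×10^7 Pa.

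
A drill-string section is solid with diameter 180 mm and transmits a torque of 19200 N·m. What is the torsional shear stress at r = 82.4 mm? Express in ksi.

J = πd⁴/32 = π(0.180)⁴/32 = 1.031×10^-4 m⁴.
Shear stress varies linearly with radius: τ = T·r/J = 19200 × 0.0824 / 1.031×10^-4 = 1.535×10^7 Pa.

2.23 ksi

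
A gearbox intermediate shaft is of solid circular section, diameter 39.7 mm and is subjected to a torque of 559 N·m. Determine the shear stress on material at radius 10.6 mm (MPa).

24.3 MPa

J = πd⁴/32 = π(0.0397)⁴/32 = 2.439×10^-7 m⁴.
Shear stress varies linearly with radius: τ = T·r/J = 559.0 × 0.0106 / 2.439×10^-7 = 2.430×10^7 Pa.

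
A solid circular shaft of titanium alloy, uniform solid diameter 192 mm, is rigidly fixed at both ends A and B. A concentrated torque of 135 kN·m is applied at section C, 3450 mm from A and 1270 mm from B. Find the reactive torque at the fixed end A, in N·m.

With uniform GJ and both ends fixed, compatibility θ_AC = θ_CB gives T_A·a = T_B·b, together with T_A + T_B = T₀.
T_A = T₀·b/(a+b) = 135000·1270/4720 = 36320 N·m; T_B = 98680 N·m.

36300 N·m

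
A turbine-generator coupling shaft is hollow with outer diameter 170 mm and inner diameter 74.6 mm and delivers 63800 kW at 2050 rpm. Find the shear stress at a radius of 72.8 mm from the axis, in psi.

39700 psi

ω = 2π·2050/60 = 214.7 rad/s, so T = P/ω = 63800×10³ / 214.7 = 297200 N·m.
J = π(d_o⁴ − d_i⁴)/32 = π(0.170⁴ − 0.0746⁴)/32 = 7.896×10^-5 m⁴.
Shear stress varies linearly with radius: τ = T·r/J = 297200 × 0.0728 / 7.896×10^-5 = 2.740×10^8 Pa.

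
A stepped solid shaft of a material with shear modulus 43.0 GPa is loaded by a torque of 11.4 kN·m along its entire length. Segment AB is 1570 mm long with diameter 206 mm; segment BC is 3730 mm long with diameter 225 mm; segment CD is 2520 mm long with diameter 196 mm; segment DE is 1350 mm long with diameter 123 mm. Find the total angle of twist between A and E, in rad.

0.0268 rad

J_AB = π(0.206)⁴/32 = 1.77×10^-4 m⁴; J_BC = π(0.225)⁴/32 = 2.52×10^-4 m⁴; J_CD = π(0.196)⁴/32 = 1.45×10^-4 m⁴; J_DE = π(0.123)⁴/32 = 2.25×10^-5 m⁴.
θ = (T/G)·Σ L_i/J_i = (11400/43.0×10⁹)·(1.57/1.77×10^-4 + 3.73/2.52×10^-4 + 2.52/1.45×10^-4 + 1.35/2.25×10^-5) = 0.02682 rad.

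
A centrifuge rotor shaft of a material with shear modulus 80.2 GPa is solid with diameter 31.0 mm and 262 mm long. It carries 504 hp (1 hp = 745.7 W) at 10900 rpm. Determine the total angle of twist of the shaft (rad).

ω = 2π·10900/60 = 1141 rad/s, so T = P/ω = 504×745.7 / 1141 = 329.3 N·m.
J = πd⁴/32 = π(0.0310)⁴/32 = 9.067×10^-8 m⁴.
θ = T·L/(G·J) = 329.3 × 0.262 / (80.2×10⁹ × 9.067×10^-8) = 0.01186 rad.

0.0119 rad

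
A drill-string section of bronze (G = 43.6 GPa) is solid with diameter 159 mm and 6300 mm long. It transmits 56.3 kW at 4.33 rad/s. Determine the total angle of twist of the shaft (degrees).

ω = 4.33 rad/s, so T = P/ω = 56.3×10³ / 4.330 = 13000 N·m.
J = πd⁴/32 = π(0.159)⁴/32 = 6.275×10^-5 m⁴.
θ = T·L/(G·J) = 13000 × 6.30 / (43.6×10⁹ × 6.275×10^-5) = 0.02994 rad.

1.72°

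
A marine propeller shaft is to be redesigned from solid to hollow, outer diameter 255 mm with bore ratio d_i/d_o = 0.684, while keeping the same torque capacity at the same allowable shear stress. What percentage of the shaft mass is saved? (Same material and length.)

Equal τ_max and T ⇒ the solid shaft needs d_s³ = d_o³(1−k⁴), so d_s = 255·(1−0.684⁴)^(1/3) = 234.8 mm.
Area ratio A_h/A_s = d_o²(1−k²)/d_s² = (1−k²)/(1−k⁴)^(2/3) = 0.6274.
Mass saving = 1 − 0.6274 = 37.3 %.

37.3 %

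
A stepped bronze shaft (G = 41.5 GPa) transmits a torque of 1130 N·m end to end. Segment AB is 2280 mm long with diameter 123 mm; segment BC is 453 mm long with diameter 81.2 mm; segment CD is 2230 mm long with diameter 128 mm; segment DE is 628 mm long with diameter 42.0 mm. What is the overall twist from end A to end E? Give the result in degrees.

J_AB = π(0.123)⁴/32 = 2.25×10^-5 m⁴; J_BC = π(0.0812)⁴/32 = 4.27×10^-6 m⁴; J_CD = π(0.128)⁴/32 = 2.64×10^-5 m⁴; J_DE = π(0.0420)⁴/32 = 3.05×10^-7 m⁴.
θ = (T/G)·Σ L_i/J_i = (1130/41.5×10⁹)·(2.28/2.25×10^-5 + 0.453/4.27×10^-6 + 2.23/2.64×10^-5 + 0.628/3.05×10^-7) = 0.06393 rad.

3.66°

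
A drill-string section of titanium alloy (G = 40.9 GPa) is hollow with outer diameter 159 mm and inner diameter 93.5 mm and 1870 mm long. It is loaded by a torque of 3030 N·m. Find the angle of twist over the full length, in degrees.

J = π(d_o⁴ − d_i⁴)/32 = π(0.159⁴ − 0.0935⁴)/32 = 5.524×10^-5 m⁴.
θ = T·L/(G·J) = 3030 × 1.87 / (40.9×10⁹ × 5.524×10^-5) = 2.508×10^-3 rad.

0.144°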